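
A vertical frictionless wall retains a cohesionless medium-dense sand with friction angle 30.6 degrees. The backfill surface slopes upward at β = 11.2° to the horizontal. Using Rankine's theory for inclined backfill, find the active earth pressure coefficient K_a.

0.345

K_a = cos β · (cos β − √(cos²β − cos²φ)) / (cos β + √(cos²β − cos²φ)).
cos β = 0.9810, cos φ = 0.8607, √(cos²β − cos²φ) = 0.4705.
K_a = 0.9810 × (0.9810 − 0.4705)/(0.9810 + 0.4705) = 0.3450.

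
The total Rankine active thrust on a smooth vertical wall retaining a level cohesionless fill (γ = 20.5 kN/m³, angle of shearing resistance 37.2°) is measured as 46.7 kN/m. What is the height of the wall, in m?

4.30 m

K_a = 0.2464. P_a = ½ K_a γ H² ⇒ H = √(2P_a/(K_a γ)).
H = √(2×46.7/(0.2464×20.5)) = 4.300 m.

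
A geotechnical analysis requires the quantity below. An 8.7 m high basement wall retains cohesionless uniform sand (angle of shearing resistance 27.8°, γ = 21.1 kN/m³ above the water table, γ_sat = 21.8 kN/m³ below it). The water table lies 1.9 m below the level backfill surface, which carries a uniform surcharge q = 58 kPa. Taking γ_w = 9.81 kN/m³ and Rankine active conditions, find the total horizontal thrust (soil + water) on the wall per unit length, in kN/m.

624 kN/m

K_a = tan²(45° − φ/2) = 0.3639.
γ' = 21.8 − 9.81 = 11.99 kN/m³. h₂ = H − d_w = 6.8 m.
σ'_h: at surface K_a·q = 21.11; at WT K_a(q+γd_w) = 35.69; at base K_a(q+γd_w+γ'h₂) = 65.36 kPa.
P₁ = ½(21.11+35.69)×1.9 = 53.96; P₂ = ½(35.69+65.36)×6.8 = 343.6; P_w = ½γ_w h₂² = 226.8.
Total = 53.96+343.6+226.8 = 624.4 kN/m.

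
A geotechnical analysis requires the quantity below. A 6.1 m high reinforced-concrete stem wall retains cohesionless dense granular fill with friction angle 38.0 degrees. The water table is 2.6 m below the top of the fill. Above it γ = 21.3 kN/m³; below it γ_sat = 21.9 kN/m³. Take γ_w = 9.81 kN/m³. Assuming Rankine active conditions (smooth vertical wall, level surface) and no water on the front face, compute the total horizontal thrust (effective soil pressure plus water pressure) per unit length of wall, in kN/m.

K_a = tan²(45° − φ/2) = 0.2379.
γ' = 21.9 − 9.81 = 12.09 kN/m³. Depth below WT = 3.5 m.
σ'_h at WT = K_a γ d_w = 13.17 kPa; at base = 13.17 + K_a γ' × 3.5 = 23.24 kPa.
P₁ (0–2.6 m) = ½×13.17×2.6 = 17.13. P₂ (2.6–6.1 m) = ½(13.17+23.24)×3.5 = 63.72.
P_w = ½ γ_w h₂² = 0.5×9.81×3.5² = 60.09. Total = 17.13+63.72+60.09 = 140.9 kN/m.

141 kN/m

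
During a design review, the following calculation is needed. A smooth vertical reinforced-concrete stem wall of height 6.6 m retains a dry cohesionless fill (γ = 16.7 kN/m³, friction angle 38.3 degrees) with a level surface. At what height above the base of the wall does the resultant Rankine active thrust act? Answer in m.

2.20 m

K_a = 0.2347.
The pressure distribution is triangular, so the resultant acts at H/3 above the base = 6.6/3 = 2.200 m.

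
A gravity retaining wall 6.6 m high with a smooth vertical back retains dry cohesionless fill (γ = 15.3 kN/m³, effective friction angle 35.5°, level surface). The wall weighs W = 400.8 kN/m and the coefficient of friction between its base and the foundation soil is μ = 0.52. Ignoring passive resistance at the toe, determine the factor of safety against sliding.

2.36

K_a = tan²(45° − 35.5°/2) = 0.2653.
P_a = ½K_aγH² = 0.5×0.2653×15.3×6.6² = 88.39 kN/m, acting at H/3 = 2.200 m above the base.
FS_sliding = μW / P_a = 0.52×400.8 / 88.39 = 2.358.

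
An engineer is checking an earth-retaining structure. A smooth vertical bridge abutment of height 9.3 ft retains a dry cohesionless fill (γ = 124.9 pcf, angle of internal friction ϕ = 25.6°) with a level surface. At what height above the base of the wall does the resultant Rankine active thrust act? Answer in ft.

K_a = 0.3966.
The pressure distribution is triangular, so the resultant acts at H/3 above the base = 9.3/3 = 3.100 ft.

3.10 ft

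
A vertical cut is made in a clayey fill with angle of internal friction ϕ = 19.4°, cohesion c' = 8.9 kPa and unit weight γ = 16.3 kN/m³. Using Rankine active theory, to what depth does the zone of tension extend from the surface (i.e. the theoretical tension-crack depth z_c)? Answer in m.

1.54 m

K_a = tan²(45° − 19.4°/2) = 0.5013; √K_a = 0.7080.
The active pressure is zero where K_a γ z = 2c√K_a, so z_c = 2c/(γ√K_a) = 2×8.9/(16.3×0.7080) = 1.542 m.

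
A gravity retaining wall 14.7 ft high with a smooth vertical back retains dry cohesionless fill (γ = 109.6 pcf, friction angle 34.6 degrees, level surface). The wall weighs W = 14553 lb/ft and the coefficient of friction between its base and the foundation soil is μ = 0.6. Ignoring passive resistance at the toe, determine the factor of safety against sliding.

K_a = tan²(45° − 34.6°/2) = 0.2756.
P_a = ½K_aγH² = 0.5×0.2756×109.6×14.7² = 3264 lb/ft, acting at H/3 = 4.900 ft above the base.
FS_sliding = μW / P_a = 0.6×14553 / 3264 = 2.675.

2.68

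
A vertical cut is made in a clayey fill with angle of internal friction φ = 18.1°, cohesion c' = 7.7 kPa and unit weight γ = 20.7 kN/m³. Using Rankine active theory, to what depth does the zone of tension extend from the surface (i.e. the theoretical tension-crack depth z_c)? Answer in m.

K_a = tan²(45° − 18.1°/2) = 0.5259; √K_a = 0.7252.
The active pressure is zero where K_a γ z = 2c√K_a, so z_c = 2c/(γ√K_a) = 2×7.7/(20.7×0.7252) = 1.026 m.

1.03 m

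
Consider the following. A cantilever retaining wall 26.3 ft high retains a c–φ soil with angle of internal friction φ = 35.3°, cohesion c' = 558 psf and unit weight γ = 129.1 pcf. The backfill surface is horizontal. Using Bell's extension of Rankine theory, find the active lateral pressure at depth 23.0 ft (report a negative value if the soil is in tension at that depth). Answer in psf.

217 psf

K_a = (1 − sin φ)/(1 + sin φ) = 0.2675.
σ_a = K_a γ z − 2c√K_a = 0.2675×129.1×23.0 − 2×558×0.5172 = 217.2 psf.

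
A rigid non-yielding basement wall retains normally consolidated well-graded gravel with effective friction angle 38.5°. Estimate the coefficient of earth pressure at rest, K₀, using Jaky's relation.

K₀ = 1 − sin φ' = 1 − sin 38.5° = 0.3775.

0.377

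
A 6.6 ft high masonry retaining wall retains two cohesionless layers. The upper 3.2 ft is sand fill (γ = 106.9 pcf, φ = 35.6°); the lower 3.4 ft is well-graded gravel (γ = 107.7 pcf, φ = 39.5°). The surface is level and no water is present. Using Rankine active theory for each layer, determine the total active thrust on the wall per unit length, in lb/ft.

542 lb/ft

K_a1 = tan²(45°−35.6°/2) = 0.2641; K_a2 = tan²(45°−39.5°/2) = 0.2224.
Layer 1: σ at base = K_a1 γ₁ h₁ = 90.35 psf; P₁ = ½×90.35×3.2 = 144.6.
Layer 2: σ_v at top = γ₁h₁ = 342.1; σ_h top = K_a2×342.1 = 76.09; σ_h base = K_a2×(342.1+107.7×3.4) = 157.5.
P₂ = ½(76.09+157.5)×3.4 = 397.2. Total P_a = 144.6+397.2 = 541.7 lb/ft.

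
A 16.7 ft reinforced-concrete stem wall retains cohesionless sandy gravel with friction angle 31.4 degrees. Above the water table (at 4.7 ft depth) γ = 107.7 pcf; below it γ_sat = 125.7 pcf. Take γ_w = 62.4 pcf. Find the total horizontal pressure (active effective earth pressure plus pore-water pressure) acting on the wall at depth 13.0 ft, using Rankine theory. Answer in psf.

843 psf

K_a = (1 − sin φ)/(1 + sin φ) = 0.3149.
γ' = 125.7 − 62.4 = 63.30 pcf.
Effective vertical stress at 13.0 ft: σ'_v = 107.7×4.7 + 63.30×8.30 = 1032 psf.
σ'_h = K_a σ'_v = 0.3149 × 1032 = 324.9 psf; u = γ_w × 8.30 = 517.9 psf.
Total σ_h = 324.9 + 517.9 = 842.8 psf.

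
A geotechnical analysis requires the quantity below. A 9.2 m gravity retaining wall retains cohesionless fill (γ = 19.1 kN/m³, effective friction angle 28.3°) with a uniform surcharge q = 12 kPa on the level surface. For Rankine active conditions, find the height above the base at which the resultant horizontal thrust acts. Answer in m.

K_a = 0.3568.
Triangular part P₁ = ½K_aγH² = 288.4 at H/3 = 3.067 m; rectangular part P₂ = K_a q H = 39.39 at H/2 = 4.600 m.
ȳ = (P₁·3.067 + P₂·4.600)/(P₁+P₂) = 3.251 m.

3.25 m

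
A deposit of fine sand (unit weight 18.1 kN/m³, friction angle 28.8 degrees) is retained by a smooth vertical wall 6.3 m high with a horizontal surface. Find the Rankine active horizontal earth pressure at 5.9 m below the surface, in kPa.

37.4 kPa

K_a = (1 − sin φ)/(1 + sin φ) = 0.3498.
σ_h = K_a γ z = 0.3498 × 18.1 × 5.9 = 37.35 kPa.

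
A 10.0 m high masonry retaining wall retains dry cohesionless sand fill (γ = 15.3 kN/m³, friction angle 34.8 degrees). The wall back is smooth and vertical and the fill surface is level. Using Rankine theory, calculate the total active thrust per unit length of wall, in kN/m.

K_a = tan²(45° − φ/2) = 0.2733.
P_a = ½ K_a γ H² = 0.5 × 0.2733 × 15.3 × 10.0² = 209.1 kN/m.

209 kN/m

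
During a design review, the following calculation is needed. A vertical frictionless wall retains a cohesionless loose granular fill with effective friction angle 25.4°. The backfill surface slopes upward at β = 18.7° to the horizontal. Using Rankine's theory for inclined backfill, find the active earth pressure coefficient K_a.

0.509

K_a = cos β · (cos β − √(cos²β − cos²φ)) / (cos β + √(cos²β − cos²φ)).
cos β = 0.9472, cos φ = 0.9033, √(cos²β − cos²φ) = 0.2849.
K_a = 0.9472 × (0.9472 − 0.2849)/(0.9472 + 0.2849) = 0.5091.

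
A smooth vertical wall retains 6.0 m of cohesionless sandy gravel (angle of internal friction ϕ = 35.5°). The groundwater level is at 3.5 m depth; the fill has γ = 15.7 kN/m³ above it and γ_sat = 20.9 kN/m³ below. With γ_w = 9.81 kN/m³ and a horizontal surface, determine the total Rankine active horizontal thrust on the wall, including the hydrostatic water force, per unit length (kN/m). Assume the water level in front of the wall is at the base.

K_a = tan²(45° − φ/2) = 0.2653.
γ' = 20.9 − 9.81 = 11.09 kN/m³. Depth below WT = 2.5 m.
σ'_h at WT = K_a γ d_w = 14.58 kPa; at base = 14.58 + K_a γ' × 2.5 = 21.93 kPa.
P₁ (0–3.5 m) = ½×14.58×3.5 = 25.51. P₂ (3.5–6.0 m) = ½(14.58+21.93)×2.5 = 45.63.
P_w = ½ γ_w h₂² = 0.5×9.81×2.5² = 30.66. Total = 25.51+45.63+30.66 = 101.8 kN/m.

102 kN/m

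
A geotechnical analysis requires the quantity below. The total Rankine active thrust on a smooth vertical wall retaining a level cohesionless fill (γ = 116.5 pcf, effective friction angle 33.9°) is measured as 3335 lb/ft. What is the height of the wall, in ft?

K_a = 0.2839. P_a = ½ K_a γ H² ⇒ H = √(2P_a/(K_a γ)).
H = √(2×3335/(0.2839×116.5)) = 14.20 ft.

14.2 ft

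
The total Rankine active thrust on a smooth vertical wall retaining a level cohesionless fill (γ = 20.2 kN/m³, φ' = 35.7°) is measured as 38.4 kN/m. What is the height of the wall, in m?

3.80 m

K_a = 0.2630. P_a = ½ K_a γ H² ⇒ H = √(2P_a/(K_a γ)).
H = √(2×38.4/(0.2630×20.2)) = 3.802 m.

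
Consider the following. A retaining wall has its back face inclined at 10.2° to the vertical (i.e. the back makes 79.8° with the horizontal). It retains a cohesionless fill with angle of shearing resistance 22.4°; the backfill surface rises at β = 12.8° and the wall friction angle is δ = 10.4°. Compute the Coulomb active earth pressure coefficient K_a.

0.613

K_a = sin²(α+φ) / [sin²α · sin(α−δ) · (1 + √{sin(φ+δ)sin(φ−β) / (sin(α−δ)sin(α+β))})²].
With α = 79.8°, φ = 22.4°, δ = 10.4°, β = 12.8°: K_a = 0.6132.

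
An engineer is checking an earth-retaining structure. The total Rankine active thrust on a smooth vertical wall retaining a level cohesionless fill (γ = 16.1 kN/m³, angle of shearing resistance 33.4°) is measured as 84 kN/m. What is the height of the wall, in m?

K_a = 0.2899. P_a = ½ K_a γ H² ⇒ H = √(2P_a/(K_a γ)).
H = √(2×84/(0.2899×16.1)) = 5.999 m.

6.00 m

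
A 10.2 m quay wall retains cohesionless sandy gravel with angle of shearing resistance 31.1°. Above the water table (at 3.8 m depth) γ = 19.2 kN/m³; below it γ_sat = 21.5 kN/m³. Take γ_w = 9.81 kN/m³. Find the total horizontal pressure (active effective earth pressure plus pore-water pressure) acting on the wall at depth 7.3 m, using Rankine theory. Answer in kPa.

K_a = (1 − sin φ)/(1 + sin φ) = 0.3188.
γ' = 21.5 − 9.81 = 11.69 kN/m³.
Effective vertical stress at 7.3 m: σ'_v = 19.2×3.8 + 11.69×3.50 = 113.9 kPa.
σ'_h = K_a σ'_v = 0.3188 × 113.9 = 36.30 kPa; u = γ_w × 3.50 = 34.34 kPa.
Total σ_h = 36.30 + 34.34 = 70.64 kPa.

70.6 kPa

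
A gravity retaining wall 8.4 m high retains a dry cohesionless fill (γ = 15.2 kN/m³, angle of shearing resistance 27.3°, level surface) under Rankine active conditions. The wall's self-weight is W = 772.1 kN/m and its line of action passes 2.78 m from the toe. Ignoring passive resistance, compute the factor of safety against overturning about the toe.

K_a = tan²(45° − 27.3°/2) = 0.3711.
P_a = ½K_aγH² = 0.5×0.3711×15.2×8.4² = 199.0 kN/m, acting at H/3 = 2.800 m above the base.
Overturning moment M_o = P_a × H/3 = 199.0 × 2.800 = 557.3.
Resisting moment M_r = W × 2.78 = 772.1 × 2.78 = 2146.
FS_overturning = M_r/M_o = 2146/557.3 = 3.852.

3.85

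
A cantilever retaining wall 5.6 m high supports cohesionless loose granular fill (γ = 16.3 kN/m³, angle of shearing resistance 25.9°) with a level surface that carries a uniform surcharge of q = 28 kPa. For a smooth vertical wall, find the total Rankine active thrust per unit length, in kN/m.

162 kN/m

K_a = tan²(45° − φ/2) = 0.3920.
Soil triangle: ½ K_a γ H² = 0.5×0.3920×16.3×5.6² = 100.2 kN/m.
Surcharge rectangle: K_a q H = 0.3920×28×5.6 = 61.46 kN/m.
Total = 100.2 + 61.46 = 161.6 kN/m.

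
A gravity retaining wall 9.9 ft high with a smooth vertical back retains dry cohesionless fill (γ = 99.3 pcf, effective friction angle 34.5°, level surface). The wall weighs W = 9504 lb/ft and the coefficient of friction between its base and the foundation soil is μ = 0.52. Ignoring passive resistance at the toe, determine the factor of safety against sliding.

3.67

K_a = tan²(45° − 34.5°/2) = 0.2768.
P_a = ½K_aγH² = 0.5×0.2768×99.3×9.9² = 1347 lb/ft, acting at H/3 = 3.300 ft above the base.
FS_sliding = μW / P_a = 0.52×9504 / 1347 = 3.669.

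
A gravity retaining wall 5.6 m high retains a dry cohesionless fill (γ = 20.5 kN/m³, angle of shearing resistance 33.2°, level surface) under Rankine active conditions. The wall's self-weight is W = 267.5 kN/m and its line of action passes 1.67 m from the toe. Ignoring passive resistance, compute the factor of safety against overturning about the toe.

2.55

K_a = tan²(45° − 33.2°/2) = 0.2924.
P_a = ½K_aγH² = 0.5×0.2924×20.5×5.6² = 93.97 kN/m, acting at H/3 = 1.867 m above the base.
Overturning moment M_o = P_a × H/3 = 93.97 × 1.867 = 175.4.
Resisting moment M_r = W × 1.67 = 267.5 × 1.67 = 446.7.
FS_overturning = M_r/M_o = 446.7/175.4 = 2.547.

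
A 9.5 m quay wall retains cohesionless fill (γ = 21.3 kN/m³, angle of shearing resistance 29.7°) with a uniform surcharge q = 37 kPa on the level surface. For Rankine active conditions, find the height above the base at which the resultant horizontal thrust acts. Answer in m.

3.59 m

K_a = 0.3374.
Triangular part P₁ = ½K_aγH² = 324.3 at H/3 = 3.167 m; rectangular part P₂ = K_a q H = 118.6 at H/2 = 4.750 m.
ȳ = (P₁·3.167 + P₂·4.750)/(P₁+P₂) = 3.591 m.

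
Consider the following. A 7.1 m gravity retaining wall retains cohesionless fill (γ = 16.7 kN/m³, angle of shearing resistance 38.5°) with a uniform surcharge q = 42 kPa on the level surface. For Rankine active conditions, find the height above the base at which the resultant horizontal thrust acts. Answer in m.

2.86 m

K_a = 0.2327.
Triangular part P₁ = ½K_aγH² = 97.93 at H/3 = 2.367 m; rectangular part P₂ = K_a q H = 69.38 at H/2 = 3.550 m.
ȳ = (P₁·2.367 + P₂·3.550)/(P₁+P₂) = 2.857 m.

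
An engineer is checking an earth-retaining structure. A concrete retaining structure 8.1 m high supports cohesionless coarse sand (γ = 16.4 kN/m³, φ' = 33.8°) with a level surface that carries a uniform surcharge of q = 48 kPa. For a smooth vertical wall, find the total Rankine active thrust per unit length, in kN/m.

K_a = tan²(45° − φ/2) = 0.2851.
Soil triangle: ½ K_a γ H² = 0.5×0.2851×16.4×8.1² = 153.4 kN/m.
Surcharge rectangle: K_a q H = 0.2851×48×8.1 = 110.8 kN/m.
Total = 153.4 + 110.8 = 264.2 kN/m.

264 kN/m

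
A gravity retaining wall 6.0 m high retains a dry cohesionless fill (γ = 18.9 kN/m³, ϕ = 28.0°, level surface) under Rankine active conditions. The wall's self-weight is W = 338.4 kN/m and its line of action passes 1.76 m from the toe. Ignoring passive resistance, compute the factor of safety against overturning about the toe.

2.42

K_a = tan²(45° − 28.0°/2) = 0.3610.
P_a = ½K_aγH² = 0.5×0.3610×18.9×6.0² = 122.8 kN/m, acting at H/3 = 2.000 m above the base.
Overturning moment M_o = P_a × H/3 = 122.8 × 2.000 = 245.6.
Resisting moment M_r = W × 1.76 = 338.4 × 1.76 = 595.6.
FS_overturning = M_r/M_o = 595.6/245.6 = 2.425.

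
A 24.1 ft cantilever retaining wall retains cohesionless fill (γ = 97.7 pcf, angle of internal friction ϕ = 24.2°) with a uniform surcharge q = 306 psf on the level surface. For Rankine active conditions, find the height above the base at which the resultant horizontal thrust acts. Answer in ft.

K_a = 0.4185.
Triangular part P₁ = ½K_aγH² = 11870 at H/3 = 8.033 ft; rectangular part P₂ = K_a q H = 3086 at H/2 = 12.05 ft.
ȳ = (P₁·8.033 + P₂·12.05)/(P₁+P₂) = 8.862 ft.

8.86 ft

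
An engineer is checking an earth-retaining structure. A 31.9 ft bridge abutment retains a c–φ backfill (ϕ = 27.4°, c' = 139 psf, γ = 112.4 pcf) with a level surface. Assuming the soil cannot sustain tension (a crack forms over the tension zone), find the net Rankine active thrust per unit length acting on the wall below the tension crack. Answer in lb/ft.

16100 lb/ft

K_a = 0.3697; √K_a = 0.6080.
Tension-crack depth z_c = 2c/(γ√K_a) = 2×139/(112.4×0.6080) = 4.068 ft.
σ_a at base = K_a γ H − 2c√K_a = 0.3697×112.4×31.9 − 2×139×0.6080 = 1156 psf.
P_a = ½ × 1156 × (H − z_c) = 0.5×1156×27.83 = 16090 lb/ft.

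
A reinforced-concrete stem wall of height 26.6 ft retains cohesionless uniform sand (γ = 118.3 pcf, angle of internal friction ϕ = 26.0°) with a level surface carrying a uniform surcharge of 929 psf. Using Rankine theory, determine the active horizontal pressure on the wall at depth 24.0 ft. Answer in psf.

K_a = (1 − sin φ)/(1 + sin φ) = 0.3905.
σ_v = γz + q = 118.3 × 24.0 + 929 = 3768 psf.
σ_h = K_a σ_v = 0.3905 × 3768 = 1471 psf.

1470 psf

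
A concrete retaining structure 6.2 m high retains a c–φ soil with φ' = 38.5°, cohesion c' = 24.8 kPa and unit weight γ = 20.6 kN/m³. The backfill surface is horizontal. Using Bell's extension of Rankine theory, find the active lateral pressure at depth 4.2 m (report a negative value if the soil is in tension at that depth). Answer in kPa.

K_a = (1 − sin φ)/(1 + sin φ) = 0.2327.
σ_a = K_a γ z − 2c√K_a = 0.2327×20.6×4.2 − 2×24.8×0.4823 = -3.795 kPa.

-3.79 kPa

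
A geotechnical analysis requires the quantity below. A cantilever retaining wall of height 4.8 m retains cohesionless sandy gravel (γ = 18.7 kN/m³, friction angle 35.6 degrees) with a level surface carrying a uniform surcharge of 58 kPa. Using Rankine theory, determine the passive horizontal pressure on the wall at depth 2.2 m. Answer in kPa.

K_p = (1 + sin φ)/(1 − sin φ) = 3.786.
σ_v = γz + q = 18.7 × 2.2 + 58 = 99.14 kPa.
σ_h = K_p σ_v = 3.786 × 99.14 = 375.4 kPa.

375 kPa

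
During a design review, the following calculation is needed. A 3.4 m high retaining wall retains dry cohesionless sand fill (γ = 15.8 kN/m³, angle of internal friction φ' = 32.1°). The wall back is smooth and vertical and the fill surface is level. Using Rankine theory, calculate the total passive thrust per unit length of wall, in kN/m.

K_p = tan²(45° + φ/2) = 3.268.
P_p = ½ K_p γ H² = 0.5 × 3.268 × 15.8 × 3.4² = 298.4 kN/m.

298 kN/m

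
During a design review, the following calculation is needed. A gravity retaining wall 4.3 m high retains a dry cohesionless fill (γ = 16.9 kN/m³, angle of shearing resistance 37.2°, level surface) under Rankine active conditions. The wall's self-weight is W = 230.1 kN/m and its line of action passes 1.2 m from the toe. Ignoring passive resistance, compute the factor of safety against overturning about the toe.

K_a = tan²(45° − 37.2°/2) = 0.2464.
P_a = ½K_aγH² = 0.5×0.2464×16.9×4.3² = 38.50 kN/m, acting at H/3 = 1.433 m above the base.
Overturning moment M_o = P_a × H/3 = 38.50 × 1.433 = 55.18.
Resisting moment M_r = W × 1.2 = 230.1 × 1.2 = 276.1.
FS_overturning = M_r/M_o = 276.1/55.18 = 5.004.

5.00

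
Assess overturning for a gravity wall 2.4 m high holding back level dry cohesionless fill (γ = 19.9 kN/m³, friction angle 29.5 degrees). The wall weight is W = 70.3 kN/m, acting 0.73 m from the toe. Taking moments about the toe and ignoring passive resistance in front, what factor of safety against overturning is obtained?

3.29

K_a = tan²(45° − 29.5°/2) = 0.3401.
P_a = ½K_aγH² = 0.5×0.3401×19.9×2.4² = 19.49 kN/m, acting at H/3 = 0.8000 m above the base.
Overturning moment M_o = P_a × H/3 = 19.49 × 0.8000 = 15.59.
Resisting moment M_r = W × 0.73 = 70.3 × 0.73 = 51.32.
FS_overturning = M_r/M_o = 51.32/15.59 = 3.291.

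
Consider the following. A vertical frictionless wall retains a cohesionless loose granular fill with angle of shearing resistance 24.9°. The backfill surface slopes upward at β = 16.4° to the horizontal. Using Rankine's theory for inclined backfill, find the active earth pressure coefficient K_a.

0.488

K_a = cos β · (cos β − √(cos²β − cos²φ)) / (cos β + √(cos²β − cos²φ)).
cos β = 0.9593, cos φ = 0.9070, √(cos²β − cos²φ) = 0.3123.
K_a = 0.9593 × (0.9593 − 0.3123)/(0.9593 + 0.3123) = 0.4881.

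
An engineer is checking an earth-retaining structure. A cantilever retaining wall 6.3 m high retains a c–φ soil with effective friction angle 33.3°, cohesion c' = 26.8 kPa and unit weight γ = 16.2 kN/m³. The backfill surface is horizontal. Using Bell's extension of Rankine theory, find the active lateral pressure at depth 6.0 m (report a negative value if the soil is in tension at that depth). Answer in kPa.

-0.623 kPa

K_a = (1 − sin φ)/(1 + sin φ) = 0.2911.
σ_a = K_a γ z − 2c√K_a = 0.2911×16.2×6.0 − 2×26.8×0.5396 = -0.6225 kPa.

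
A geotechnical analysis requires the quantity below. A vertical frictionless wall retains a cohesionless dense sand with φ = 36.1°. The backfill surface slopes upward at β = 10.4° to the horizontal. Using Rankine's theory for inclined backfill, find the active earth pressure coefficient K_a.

0.269

K_a = cos β · (cos β − √(cos²β − cos²φ)) / (cos β + √(cos²β − cos²φ)).
cos β = 0.9836, cos φ = 0.8080, √(cos²β − cos²φ) = 0.5609.
K_a = 0.9836 × (0.9836 − 0.5609)/(0.9836 + 0.5609) = 0.2692.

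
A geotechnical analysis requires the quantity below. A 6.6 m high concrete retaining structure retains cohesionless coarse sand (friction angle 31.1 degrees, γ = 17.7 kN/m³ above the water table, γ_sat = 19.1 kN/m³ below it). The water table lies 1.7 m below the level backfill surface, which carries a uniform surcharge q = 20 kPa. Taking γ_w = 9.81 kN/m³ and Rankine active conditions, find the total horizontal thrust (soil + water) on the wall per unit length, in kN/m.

251 kN/m

K_a = tan²(45° − φ/2) = 0.3188.
γ' = 19.1 − 9.81 = 9.290 kN/m³. h₂ = H − d_w = 4.9 m.
σ'_h: at surface K_a·q = 6.376; at WT K_a(q+γd_w) = 15.97; at base K_a(q+γd_w+γ'h₂) = 30.48 kPa.
P₁ = ½(6.376+15.97)×1.7 = 18.99; P₂ = ½(15.97+30.48)×4.9 = 113.8; P_w = ½γ_w h₂² = 117.8.
Total = 18.99+113.8+117.8 = 250.6 kN/m.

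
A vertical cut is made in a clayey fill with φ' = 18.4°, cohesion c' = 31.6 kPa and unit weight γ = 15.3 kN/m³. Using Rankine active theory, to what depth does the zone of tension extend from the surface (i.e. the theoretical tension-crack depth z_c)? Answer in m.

5.73 m

K_a = tan²(45° − 18.4°/2) = 0.5202; √K_a = 0.7212.
The active pressure is zero where K_a γ z = 2c√K_a, so z_c = 2c/(γ√K_a) = 2×31.6/(15.3×0.7212) = 5.727 m.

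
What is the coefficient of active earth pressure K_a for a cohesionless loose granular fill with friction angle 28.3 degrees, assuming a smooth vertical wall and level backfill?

K_a = tan²(45° − φ/2) = tan²(30.85°) = 0.3568.

0.357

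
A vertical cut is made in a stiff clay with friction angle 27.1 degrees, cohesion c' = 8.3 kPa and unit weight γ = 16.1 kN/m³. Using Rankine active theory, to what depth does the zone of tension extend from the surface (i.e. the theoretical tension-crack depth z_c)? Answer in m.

1.69 m

K_a = tan²(45° − 27.1°/2) = 0.3741; √K_a = 0.6116.
The active pressure is zero where K_a γ z = 2c√K_a, so z_c = 2c/(γ√K_a) = 2×8.3/(16.1×0.6116) = 1.686 m.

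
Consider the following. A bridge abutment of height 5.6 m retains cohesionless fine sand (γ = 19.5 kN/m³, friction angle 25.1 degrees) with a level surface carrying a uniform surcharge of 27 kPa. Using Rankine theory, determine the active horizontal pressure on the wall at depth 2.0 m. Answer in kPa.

26.7 kPa

K_a = (1 − sin φ)/(1 + sin φ) = 0.4043.
σ_v = γz + q = 19.5 × 2.0 + 27 = 66.00 kPa.
σ_h = K_a σ_v = 0.4043 × 66.00 = 26.68 kPa.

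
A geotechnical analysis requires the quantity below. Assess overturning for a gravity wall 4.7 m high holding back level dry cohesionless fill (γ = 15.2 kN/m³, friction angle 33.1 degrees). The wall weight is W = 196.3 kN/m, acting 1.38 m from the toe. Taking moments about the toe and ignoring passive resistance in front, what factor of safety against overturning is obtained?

3.51

K_a = tan²(45° − 33.1°/2) = 0.2936.
P_a = ½K_aγH² = 0.5×0.2936×15.2×4.7² = 49.29 kN/m, acting at H/3 = 1.567 m above the base.
Overturning moment M_o = P_a × H/3 = 49.29 × 1.567 = 77.22.
Resisting moment M_r = W × 1.38 = 196.3 × 1.38 = 270.9.
FS_overturning = M_r/M_o = 270.9/77.22 = 3.508.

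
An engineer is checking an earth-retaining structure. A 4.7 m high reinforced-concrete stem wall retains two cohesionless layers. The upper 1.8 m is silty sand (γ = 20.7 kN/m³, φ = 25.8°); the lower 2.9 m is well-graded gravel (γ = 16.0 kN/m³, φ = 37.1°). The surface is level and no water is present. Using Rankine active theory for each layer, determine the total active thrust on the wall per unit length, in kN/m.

56.6 kN/m

K_a1 = tan²(45°−25.8°/2) = 0.3935; K_a2 = tan²(45°−37.1°/2) = 0.2475.
Layer 1: σ at base = K_a1 γ₁ h₁ = 14.66 kPa; P₁ = ½×14.66×1.8 = 13.20.
Layer 2: σ_v at top = γ₁h₁ = 37.26; σ_h top = K_a2×37.26 = 9.222; σ_h base = K_a2×(37.26+16.0×2.9) = 20.71.
P₂ = ½(9.222+20.71)×2.9 = 43.39. Total P_a = 13.20+43.39 = 56.59 kN/m.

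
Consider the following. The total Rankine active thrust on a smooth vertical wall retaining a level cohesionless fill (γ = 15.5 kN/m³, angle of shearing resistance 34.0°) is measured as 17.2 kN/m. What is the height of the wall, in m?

2.80 m

K_a = 0.2827. P_a = ½ K_a γ H² ⇒ H = √(2P_a/(K_a γ)).
H = √(2×17.2/(0.2827×15.5)) = 2.802 m.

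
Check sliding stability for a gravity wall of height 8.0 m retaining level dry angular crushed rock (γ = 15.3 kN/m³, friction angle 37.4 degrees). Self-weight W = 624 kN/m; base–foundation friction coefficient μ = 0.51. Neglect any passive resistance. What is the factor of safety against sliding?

K_a = tan²(45° − 37.4°/2) = 0.2443.
P_a = ½K_aγH² = 0.5×0.2443×15.3×8.0² = 119.6 kN/m, acting at H/3 = 2.667 m above the base.
FS_sliding = μW / P_a = 0.51×624 / 119.6 = 2.661.

2.66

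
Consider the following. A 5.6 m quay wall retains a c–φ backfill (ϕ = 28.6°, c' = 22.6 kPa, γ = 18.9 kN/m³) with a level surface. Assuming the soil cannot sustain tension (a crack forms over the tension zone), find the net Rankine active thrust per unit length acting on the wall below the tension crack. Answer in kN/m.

K_a = 0.3525; √K_a = 0.5938.
Tension-crack depth z_c = 2c/(γ√K_a) = 2×22.6/(18.9×0.5938) = 4.028 m.
σ_a at base = K_a γ H − 2c√K_a = 0.3525×18.9×5.6 − 2×22.6×0.5938 = 10.48 kPa.
P_a = ½ × 10.48 × (H − z_c) = 0.5×10.48×1.572 = 8.235 kN/m.

8.23 kN/m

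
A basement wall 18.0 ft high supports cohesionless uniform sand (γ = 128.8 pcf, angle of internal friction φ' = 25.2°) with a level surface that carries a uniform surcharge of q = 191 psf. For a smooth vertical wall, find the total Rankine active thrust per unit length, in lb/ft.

K_a = tan²(45° − φ/2) = 0.4027.
Soil triangle: ½ K_a γ H² = 0.5×0.4027×128.8×18.0² = 8403 lb/ft.
Surcharge rectangle: K_a q H = 0.4027×191×18.0 = 1385 lb/ft.
Total = 8403 + 1385 = 9788 lb/ft.

9790 lb/ft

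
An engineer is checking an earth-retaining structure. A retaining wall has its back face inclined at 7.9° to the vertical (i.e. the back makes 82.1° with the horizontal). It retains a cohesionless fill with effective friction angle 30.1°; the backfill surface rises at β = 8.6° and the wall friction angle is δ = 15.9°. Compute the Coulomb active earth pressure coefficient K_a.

0.404

K_a = sin²(α+φ) / [sin²α · sin(α−δ) · (1 + √{sin(φ+δ)sin(φ−β) / (sin(α−δ)sin(α+β))})²].
With α = 82.1°, φ = 30.1°, δ = 15.9°, β = 8.6°: K_a = 0.4043.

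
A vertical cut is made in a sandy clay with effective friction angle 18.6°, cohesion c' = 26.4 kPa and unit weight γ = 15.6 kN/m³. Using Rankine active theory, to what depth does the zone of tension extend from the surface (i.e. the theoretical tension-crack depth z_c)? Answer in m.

K_a = tan²(45° − 18.6°/2) = 0.5163; √K_a = 0.7186.
The active pressure is zero where K_a γ z = 2c√K_a, so z_c = 2c/(γ√K_a) = 2×26.4/(15.6×0.7186) = 4.710 m.

4.71 m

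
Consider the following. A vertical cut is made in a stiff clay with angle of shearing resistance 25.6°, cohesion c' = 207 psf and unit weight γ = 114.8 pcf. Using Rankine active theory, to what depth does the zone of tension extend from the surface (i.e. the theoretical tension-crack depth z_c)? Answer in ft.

5.73 ft

K_a = tan²(45° − 25.6°/2) = 0.3966; √K_a = 0.6297.
The active pressure is zero where K_a γ z = 2c√K_a, so z_c = 2c/(γ√K_a) = 2×207/(114.8×0.6297) = 5.727 ft.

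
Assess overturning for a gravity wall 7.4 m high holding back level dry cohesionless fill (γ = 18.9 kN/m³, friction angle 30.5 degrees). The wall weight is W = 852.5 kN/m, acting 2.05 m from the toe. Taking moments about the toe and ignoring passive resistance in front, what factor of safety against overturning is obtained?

4.19

K_a = tan²(45° − 30.5°/2) = 0.3267.
P_a = ½K_aγH² = 0.5×0.3267×18.9×7.4² = 169.0 kN/m, acting at H/3 = 2.467 m above the base.
Overturning moment M_o = P_a × H/3 = 169.0 × 2.467 = 417.0.
Resisting moment M_r = W × 2.05 = 852.5 × 2.05 = 1748.
FS_overturning = M_r/M_o = 1748/417.0 = 4.191.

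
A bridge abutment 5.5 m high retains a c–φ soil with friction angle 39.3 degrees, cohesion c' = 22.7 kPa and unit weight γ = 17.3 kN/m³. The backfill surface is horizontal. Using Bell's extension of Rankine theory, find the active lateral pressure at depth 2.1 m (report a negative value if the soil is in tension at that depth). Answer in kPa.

K_a = (1 − sin φ)/(1 + sin φ) = 0.2245.
σ_a = K_a γ z − 2c√K_a = 0.2245×17.3×2.1 − 2×22.7×0.4738 = -13.35 kPa.

-13.4 kPa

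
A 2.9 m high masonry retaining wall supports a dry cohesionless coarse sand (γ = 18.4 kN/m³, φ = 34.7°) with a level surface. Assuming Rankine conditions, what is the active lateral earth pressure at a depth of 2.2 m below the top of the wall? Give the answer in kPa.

K_a = (1 − sin φ)/(1 + sin φ) = 0.2745.
σ_h = K_a γ z = 0.2745 × 18.4 × 2.2 = 11.11 kPa.

11.1 kPa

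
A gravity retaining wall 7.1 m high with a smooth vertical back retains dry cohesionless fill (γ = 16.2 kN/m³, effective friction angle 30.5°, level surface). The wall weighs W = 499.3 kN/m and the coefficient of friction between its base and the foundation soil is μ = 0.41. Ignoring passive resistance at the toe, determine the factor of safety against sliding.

1.53

K_a = tan²(45° − 30.5°/2) = 0.3267.
P_a = ½K_aγH² = 0.5×0.3267×16.2×7.1² = 133.4 kN/m, acting at H/3 = 2.367 m above the base.
FS_sliding = μW / P_a = 0.41×499.3 / 133.4 = 1.535.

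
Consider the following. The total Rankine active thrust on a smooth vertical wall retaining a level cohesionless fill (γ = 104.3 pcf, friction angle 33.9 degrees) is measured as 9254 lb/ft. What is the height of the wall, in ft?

25.0 ft

K_a = 0.2839. P_a = ½ K_a γ H² ⇒ H = √(2P_a/(K_a γ)).
H = √(2×9254/(0.2839×104.3)) = 25.00 ft.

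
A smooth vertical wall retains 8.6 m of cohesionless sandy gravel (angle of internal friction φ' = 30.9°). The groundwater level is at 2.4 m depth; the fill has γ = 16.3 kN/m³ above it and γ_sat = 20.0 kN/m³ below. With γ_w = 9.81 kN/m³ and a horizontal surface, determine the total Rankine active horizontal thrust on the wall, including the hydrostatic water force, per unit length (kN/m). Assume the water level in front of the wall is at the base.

K_a = tan²(45° − φ/2) = 0.3214.
γ' = 20.0 − 9.81 = 10.19 kN/m³. Depth below WT = 6.2 m.
σ'_h at WT = K_a γ d_w = 12.57 kPa; at base = 12.57 + K_a γ' × 6.2 = 32.88 kPa.
P₁ (0–2.4 m) = ½×12.57×2.4 = 15.09. P₂ (2.4–8.6 m) = ½(12.57+32.88)×6.2 = 140.9.
P_w = ½ γ_w h₂² = 0.5×9.81×6.2² = 188.5. Total = 15.09+140.9+188.5 = 344.5 kN/m.

345 kN/m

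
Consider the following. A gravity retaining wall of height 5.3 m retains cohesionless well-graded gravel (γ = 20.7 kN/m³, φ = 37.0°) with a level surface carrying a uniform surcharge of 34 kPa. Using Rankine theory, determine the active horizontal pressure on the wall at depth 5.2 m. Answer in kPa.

K_a = (1 − sin φ)/(1 + sin φ) = 0.2486.
σ_v = γz + q = 20.7 × 5.2 + 34 = 141.6 kPa.
σ_h = K_a σ_v = 0.2486 × 141.6 = 35.21 kPa.

35.2 kPa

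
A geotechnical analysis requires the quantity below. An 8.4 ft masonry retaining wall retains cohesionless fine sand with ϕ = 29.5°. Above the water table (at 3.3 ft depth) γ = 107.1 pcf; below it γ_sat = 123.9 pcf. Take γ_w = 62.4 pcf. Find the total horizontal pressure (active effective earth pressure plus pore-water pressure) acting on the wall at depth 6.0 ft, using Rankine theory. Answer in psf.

K_a = (1 − sin φ)/(1 + sin φ) = 0.3401.
γ' = 123.9 − 62.4 = 61.50 pcf.
Effective vertical stress at 6.0 ft: σ'_v = 107.1×3.3 + 61.50×2.70 = 519.5 psf.
σ'_h = K_a σ'_v = 0.3401 × 519.5 = 176.7 psf; u = γ_w × 2.70 = 168.5 psf.
Total σ_h = 176.7 + 168.5 = 345.2 psf.

345 psf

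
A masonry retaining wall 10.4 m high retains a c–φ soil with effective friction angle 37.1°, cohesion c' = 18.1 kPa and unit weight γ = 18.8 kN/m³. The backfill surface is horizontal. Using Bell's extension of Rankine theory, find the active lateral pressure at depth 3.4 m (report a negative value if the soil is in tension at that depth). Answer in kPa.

-2.19 kPa

K_a = (1 − sin φ)/(1 + sin φ) = 0.2475.
σ_a = K_a γ z − 2c√K_a = 0.2475×18.8×3.4 − 2×18.1×0.4975 = -2.189 kPa.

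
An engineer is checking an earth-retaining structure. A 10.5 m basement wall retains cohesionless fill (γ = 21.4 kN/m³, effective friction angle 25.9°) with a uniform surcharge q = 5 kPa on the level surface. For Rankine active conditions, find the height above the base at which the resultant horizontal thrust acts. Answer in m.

K_a = 0.3920.
Triangular part P₁ = ½K_aγH² = 462.4 at H/3 = 3.500 m; rectangular part P₂ = K_a q H = 20.58 at H/2 = 5.250 m.
ȳ = (P₁·3.500 + P₂·5.250)/(P₁+P₂) = 3.575 m.

3.57 m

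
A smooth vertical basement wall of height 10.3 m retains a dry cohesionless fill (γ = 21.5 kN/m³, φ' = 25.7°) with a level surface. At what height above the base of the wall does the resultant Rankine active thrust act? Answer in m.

K_a = 0.3950.
The pressure distribution is triangular, so the resultant acts at H/3 above the base = 10.3/3 = 3.433 m.

3.43 m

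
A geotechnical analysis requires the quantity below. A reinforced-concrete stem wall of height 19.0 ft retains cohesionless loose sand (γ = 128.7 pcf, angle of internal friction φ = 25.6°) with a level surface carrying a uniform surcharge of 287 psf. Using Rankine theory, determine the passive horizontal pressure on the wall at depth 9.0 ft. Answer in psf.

3640 psf

K_p = (1 + sin φ)/(1 − sin φ) = 2.522.
σ_v = γz + q = 128.7 × 9.0 + 287 = 1445 psf.
σ_h = K_p σ_v = 2.522 × 1445 = 3645 psf.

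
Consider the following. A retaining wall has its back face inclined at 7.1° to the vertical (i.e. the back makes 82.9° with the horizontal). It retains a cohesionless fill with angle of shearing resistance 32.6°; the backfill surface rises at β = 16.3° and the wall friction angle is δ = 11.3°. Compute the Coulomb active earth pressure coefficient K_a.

0.411

K_a = sin²(α+φ) / [sin²α · sin(α−δ) · (1 + √{sin(φ+δ)sin(φ−β) / (sin(α−δ)sin(α+β))})²].
With α = 82.9°, φ = 32.6°, δ = 11.3°, β = 16.3°: K_a = 0.4114.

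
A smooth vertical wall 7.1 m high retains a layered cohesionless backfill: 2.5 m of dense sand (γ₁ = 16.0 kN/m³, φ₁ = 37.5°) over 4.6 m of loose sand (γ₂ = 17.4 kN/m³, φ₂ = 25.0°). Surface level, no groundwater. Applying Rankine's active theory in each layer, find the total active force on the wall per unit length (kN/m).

K_a1 = tan²(45°−37.5°/2) = 0.2432; K_a2 = tan²(45°−25.0°/2) = 0.4059.
Layer 1: σ at base = K_a1 γ₁ h₁ = 9.728 kPa; P₁ = ½×9.728×2.5 = 12.16.
Layer 2: σ_v at top = γ₁h₁ = 40.00; σ_h top = K_a2×40.00 = 16.23; σ_h base = K_a2×(40.00+17.4×4.6) = 48.72.
P₂ = ½(16.23+48.72)×4.6 = 149.4. Total P_a = 12.16+149.4 = 161.6 kN/m.

162 kN/m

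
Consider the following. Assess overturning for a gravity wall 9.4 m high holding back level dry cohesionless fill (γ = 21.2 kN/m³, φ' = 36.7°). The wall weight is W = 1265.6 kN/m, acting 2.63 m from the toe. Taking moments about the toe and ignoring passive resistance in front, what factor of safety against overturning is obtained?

4.50

K_a = tan²(45° − 36.7°/2) = 0.2519.
P_a = ½K_aγH² = 0.5×0.2519×21.2×9.4² = 235.9 kN/m, acting at H/3 = 3.133 m above the base.
Overturning moment M_o = P_a × H/3 = 235.9 × 3.133 = 739.1.
Resisting moment M_r = W × 2.63 = 1265.6 × 2.63 = 3329.
FS_overturning = M_r/M_o = 3329/739.1 = 4.503.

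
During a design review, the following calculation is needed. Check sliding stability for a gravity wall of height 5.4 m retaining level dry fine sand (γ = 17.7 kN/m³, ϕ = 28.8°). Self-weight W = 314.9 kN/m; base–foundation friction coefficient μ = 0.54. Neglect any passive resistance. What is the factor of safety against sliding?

1.88

K_a = tan²(45° − 28.8°/2) = 0.3498.
P_a = ½K_aγH² = 0.5×0.3498×17.7×5.4² = 90.26 kN/m, acting at H/3 = 1.800 m above the base.
FS_sliding = μW / P_a = 0.54×314.9 / 90.26 = 1.884.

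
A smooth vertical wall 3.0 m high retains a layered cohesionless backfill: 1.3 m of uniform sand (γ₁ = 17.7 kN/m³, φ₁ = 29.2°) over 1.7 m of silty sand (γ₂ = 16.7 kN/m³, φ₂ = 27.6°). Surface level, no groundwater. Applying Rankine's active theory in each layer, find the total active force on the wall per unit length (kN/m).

K_a1 = tan²(45°−29.2°/2) = 0.3442; K_a2 = tan²(45°−27.6°/2) = 0.3668.
Layer 1: σ at base = K_a1 γ₁ h₁ = 7.920 kPa; P₁ = ½×7.920×1.3 = 5.148.
Layer 2: σ_v at top = γ₁h₁ = 23.01; σ_h top = K_a2×23.01 = 8.440; σ_h base = K_a2×(23.01+16.7×1.7) = 18.85.
P₂ = ½(8.440+18.85)×1.7 = 23.20. Total P_a = 5.148+23.20 = 28.35 kN/m.

28.3 kN/m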